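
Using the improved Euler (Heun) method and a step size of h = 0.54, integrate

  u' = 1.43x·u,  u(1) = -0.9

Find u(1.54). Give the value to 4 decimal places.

Heun: k1 = f(x_n, u_n); k2 = f(x_n + h, u_n + h·k1); u_{n+1} = u_n + (h/2)·(k1 + k2).
x=1.000000, u=-0.900000:
  k1 = f(1.000000, -0.900000) = -1.287000
  k2 = f(1.540000, -1.594980) = -3.512465
  u ← -0.900000 + (0.54/2)·(-1.287000 + (-3.512465)) = -2.195856
u(1.54) ≈ -2.1959

-2.1959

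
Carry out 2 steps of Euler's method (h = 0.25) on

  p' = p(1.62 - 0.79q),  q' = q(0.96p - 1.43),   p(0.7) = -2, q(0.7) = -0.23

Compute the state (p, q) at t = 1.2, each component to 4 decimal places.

-4.0971, 0.0020

Euler on (p,q): p_{n+1} = p_n + h·p', q_{n+1} = q_n + h·q'.
0.700000: (-2.000000, -0.230000); f=(-3.603400, 0.770500) → (-2.900850, -0.037375)
0.950000: (-2.900850, -0.037375); f=(-4.785028, 0.157529) → (-4.097107, 0.002007)
(p(1.2), q(1.2)) ≈ (-4.0971, 0.0020)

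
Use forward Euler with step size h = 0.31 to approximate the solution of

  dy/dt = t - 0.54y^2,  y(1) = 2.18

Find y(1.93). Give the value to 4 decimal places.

1.6828

Euler: y_{n+1} = y_n + h·f(t_n, y_n).
t=1.000000, y=2.180000: f=-1.566296 → y ← 2.180000 + 0.31·(-1.566296) = 1.694448
t=1.310000, y=1.694448: f=-0.240424 → y ← 1.694448 + 0.31·(-0.240424) = 1.619917
t=1.620000, y=1.619917: f=0.202969 → y ← 1.619917 + 0.31·0.202969 = 1.682837
y(1.93) ≈ 1.6828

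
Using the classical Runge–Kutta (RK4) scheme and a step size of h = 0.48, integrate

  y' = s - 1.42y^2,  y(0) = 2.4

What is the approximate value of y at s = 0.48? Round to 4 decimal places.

0.2986

RK4: k1 = f(s_n, y_n); k2 = f(s_n + h/2, y_n + (h/2)·k1); k3 = f(s_n + h/2, y_n + (h/2)·k2); k4 = f(s_n + h, y_n + h·k3); y_{n+1} = y_n + (h/6)·(k1 + 2k2 + 2k3 + k4).
s=0.000000, y=2.400000:
  k1 = f(0.000000, 2.400000) = -8.179200
  k2 = f(0.240000, 0.436992) = -0.031166
  k3 = f(0.240000, 2.392520) = -7.888297
  k4 = f(0.480000, -1.386382) = -2.249320
  y ← 2.400000 + (0.48/6)·(k1 + 2k2 + 2k3 + k4) = 0.298604
y(0.48) ≈ 0.2986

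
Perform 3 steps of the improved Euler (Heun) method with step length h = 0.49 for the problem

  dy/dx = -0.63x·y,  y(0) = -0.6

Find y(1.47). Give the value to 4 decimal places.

Heun: k1 = f(x_n, y_n); k2 = f(x_n + h, y_n + h·k1); y_{n+1} = y_n + (h/2)·(k1 + k2).
x=0.000000, y=-0.600000:
  k1 = f(0.000000, -0.600000) = 0.000000
  k2 = f(0.490000, -0.600000) = 0.185220
  y ← -0.600000 + (0.49/2)·(0.000000 + 0.185220) = -0.554621
x=0.490000, y=-0.554621:
  k1 = f(0.490000, -0.554621) = 0.171212
  k2 = f(0.980000, -0.470727) = 0.290627
  y ← -0.554621 + (0.49/2)·(0.171212 + 0.290627) = -0.441471
x=0.980000, y=-0.441471:
  k1 = f(0.980000, -0.441471) = 0.272564
  k2 = f(1.470000, -0.307914) = 0.285159
  y ← -0.441471 + (0.49/2)·(0.272564 + 0.285159) = -0.304828
y(1.47) ≈ -0.3048

-0.3048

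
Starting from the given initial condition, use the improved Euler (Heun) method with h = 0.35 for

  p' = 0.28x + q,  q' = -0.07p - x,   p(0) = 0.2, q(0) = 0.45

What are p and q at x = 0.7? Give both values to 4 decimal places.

0.5359, 0.1870

Heun on (p,q): k1 = f(x_n, state_n); k2 = f(x_n + h, state_n + h·k1); state_{n+1} = state_n + (h/2)·(k1 + k2).
0.000000: (0.200000, 0.450000)
  k1 = (0.450000, -0.014000)
  predictor → (0.357500, 0.445100)
  k2 = (0.543100, -0.375025)
  → (0.373793, 0.381921)
0.350000: (0.373793, 0.381921)
  k1 = (0.479921, -0.376165)
  predictor → (0.541765, 0.250263)
  k2 = (0.446263, -0.737924)
  → (0.535875, 0.186955)
(p(0.7), q(0.7)) ≈ (0.5359, 0.1870)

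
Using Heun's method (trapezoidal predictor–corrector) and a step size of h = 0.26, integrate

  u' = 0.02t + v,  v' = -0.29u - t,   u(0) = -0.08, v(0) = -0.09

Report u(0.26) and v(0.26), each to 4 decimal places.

-0.1019, -0.1169

Heun on (u,v): k1 = f(t_n, state_n); k2 = f(t_n + h, state_n + h·k1); state_{n+1} = state_n + (h/2)·(k1 + k2).
0.000000: (-0.080000, -0.090000)
  k1 = (-0.090000, 0.023200)
  predictor → (-0.103400, -0.083968)
  k2 = (-0.078768, -0.230014)
  → (-0.101940, -0.116886)
(u(0.26), v(0.26)) ≈ (-0.1019, -0.1169)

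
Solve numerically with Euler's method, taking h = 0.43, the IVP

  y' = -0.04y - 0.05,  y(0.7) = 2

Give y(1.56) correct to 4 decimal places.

Euler: y_{n+1} = y_n + h·f(x_n, y_n).
x=0.700000, y=2.000000: f=-0.130000 → y ← 2.000000 + 0.43·(-0.130000) = 1.944100
x=1.130000, y=1.944100: f=-0.127764 → y ← 1.944100 + 0.43·(-0.127764) = 1.889161
y(1.56) ≈ 1.8892

1.8892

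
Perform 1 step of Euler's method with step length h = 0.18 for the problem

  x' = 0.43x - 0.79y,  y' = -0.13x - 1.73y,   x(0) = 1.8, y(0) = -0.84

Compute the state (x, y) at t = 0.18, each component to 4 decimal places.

Euler on (x,y): x_{n+1} = x_n + h·x', y_{n+1} = y_n + h·y'.
0.000000: (1.800000, -0.840000); f=(1.437600, 1.219200) → (2.058768, -0.620544)
(x(0.18), y(0.18)) ≈ (2.0588, -0.6205)

2.0588, -0.6205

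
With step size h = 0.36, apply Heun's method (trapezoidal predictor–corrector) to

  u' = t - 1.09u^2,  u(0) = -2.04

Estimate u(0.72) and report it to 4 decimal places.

-67.1890

Heun: k1 = f(t_n, u_n); k2 = f(t_n + h, u_n + h·k1); u_{n+1} = u_n + (h/2)·(k1 + k2).
t=0.000000, u=-2.040000:
  k1 = f(0.000000, -2.040000) = -4.536144
  k2 = f(0.360000, -3.673012) = -14.345207
  u ← -2.040000 + (0.36/2)·(-4.536144 + (-14.345207)) = -5.438643
t=0.360000, u=-5.438643:
  k1 = f(0.360000, -5.438643) = -31.880936
  k2 = f(0.720000, -16.915780) = -311.176547
  u ← -5.438643 + (0.36/2)·(-31.880936 + (-311.176547)) = -67.188990
u(0.72) ≈ -67.1890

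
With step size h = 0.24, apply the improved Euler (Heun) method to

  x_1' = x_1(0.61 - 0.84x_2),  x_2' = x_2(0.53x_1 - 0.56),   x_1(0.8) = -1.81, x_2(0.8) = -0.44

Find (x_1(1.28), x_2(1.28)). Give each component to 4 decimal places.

Heun on (x_1,x_2): k1 = f(t_n, state_n); k2 = f(t_n + h, state_n + h·k1); state_{n+1} = state_n + (h/2)·(k1 + k2).
0.800000: (-1.810000, -0.440000)
  k1 = (-1.773076, 0.668492)
  predictor → (-2.235538, -0.279562)
  k2 = (-1.888654, 0.487789)
  → (-2.249408, -0.301246)
1.040000: (-2.249408, -0.301246)
  k1 = (-1.941344, 0.527839)
  predictor → (-2.715330, -0.174565)
  k2 = (-2.054512, 0.348977)
  → (-2.728910, -0.196028)
(x_1(1.28), x_2(1.28)) ≈ (-2.7289, -0.1960)

-2.7289, -0.1960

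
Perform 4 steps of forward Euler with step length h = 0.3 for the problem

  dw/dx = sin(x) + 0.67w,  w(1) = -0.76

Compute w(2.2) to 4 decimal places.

-0.0829

Euler: w_{n+1} = w_n + h·f(x_n, w_n).
x=1.000000, w=-0.760000: f=0.332271 → w ← -0.760000 + 0.3·0.332271 = -0.660319
x=1.300000, w=-0.660319: f=0.521145 → w ← -0.660319 + 0.3·0.521145 = -0.503975
x=1.600000, w=-0.503975: f=0.661910 → w ← -0.503975 + 0.3·0.661910 = -0.305402
x=1.900000, w=-0.305402: f=0.741681 → w ← -0.305402 + 0.3·0.741681 = -0.082898
w(2.2) ≈ -0.0829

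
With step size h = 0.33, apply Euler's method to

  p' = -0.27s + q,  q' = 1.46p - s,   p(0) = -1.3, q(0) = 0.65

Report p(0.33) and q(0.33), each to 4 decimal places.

-1.0855, 0.0237

Euler on (p,q): p_{n+1} = p_n + h·p', q_{n+1} = q_n + h·q'.
0.000000: (-1.300000, 0.650000); f=(0.650000, -1.898000) → (-1.085500, 0.023660)
(p(0.33), q(0.33)) ≈ (-1.0855, 0.0237)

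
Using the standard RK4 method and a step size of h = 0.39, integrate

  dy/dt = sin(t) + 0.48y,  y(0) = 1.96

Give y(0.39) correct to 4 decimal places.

RK4: k1 = f(t_n, y_n); k2 = f(t_n + h/2, y_n + (h/2)·k1); k3 = f(t_n + h/2, y_n + (h/2)·k2); k4 = f(t_n + h, y_n + h·k3); y_{n+1} = y_n + (h/6)·(k1 + 2k2 + 2k3 + k4).
t=0.000000, y=1.960000:
  k1 = f(0.000000, 1.960000) = 0.940800
  k2 = f(0.195000, 2.143456) = 1.222625
  k3 = f(0.195000, 2.198412) = 1.249004
  k4 = f(0.390000, 2.447112) = 1.554802
  y ← 1.960000 + (0.39/6)·(k1 + 2k2 + 2k3 + k4) = 2.443526
y(0.39) ≈ 2.4435

2.4435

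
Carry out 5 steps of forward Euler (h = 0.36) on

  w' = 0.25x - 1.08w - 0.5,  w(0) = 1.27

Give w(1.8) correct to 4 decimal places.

-0.0945

Euler: w_{n+1} = w_n + h·f(x_n, w_n).
x=0.000000, w=1.270000: f=-1.871600 → w ← 1.270000 + 0.36·(-1.871600) = 0.596224
x=0.360000, w=0.596224: f=-1.053922 → w ← 0.596224 + 0.36·(-1.053922) = 0.216812
x=0.720000, w=0.216812: f=-0.554157 → w ← 0.216812 + 0.36·(-0.554157) = 0.017316
x=1.080000, w=0.017316: f=-0.248701 → w ← 0.017316 + 0.36·(-0.248701) = -0.072217
x=1.440000, w=-0.072217: f=-0.062006 → w ← -0.072217 + 0.36·(-0.062006) = -0.094539
w(1.8) ≈ -0.0945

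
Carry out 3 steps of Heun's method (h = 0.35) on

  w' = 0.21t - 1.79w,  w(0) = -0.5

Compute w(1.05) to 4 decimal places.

-0.0227

Heun: k1 = f(t_n, w_n); k2 = f(t_n + h, w_n + h·k1); w_{n+1} = w_n + (h/2)·(k1 + k2).
t=0.000000, w=-0.500000:
  k1 = f(0.000000, -0.500000) = 0.895000
  k2 = f(0.350000, -0.186750) = 0.407783
  w ← -0.500000 + (0.35/2)·(0.895000 + 0.407783) = -0.272013
t=0.350000, w=-0.272013:
  k1 = f(0.350000, -0.272013) = 0.560403
  k2 = f(0.700000, -0.075872) = 0.282811
  w ← -0.272013 + (0.35/2)·(0.560403 + 0.282811) = -0.124451
t=0.700000, w=-0.124451:
  k1 = f(0.700000, -0.124451) = 0.369767
  k2 = f(1.050000, 0.004968) = 0.211608
  w ← -0.124451 + (0.35/2)·(0.369767 + 0.211608) = -0.022710
w(1.05) ≈ -0.0227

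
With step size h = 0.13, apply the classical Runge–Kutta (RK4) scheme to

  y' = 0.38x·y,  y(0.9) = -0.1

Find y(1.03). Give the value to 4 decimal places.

RK4: k1 = f(x_n, y_n); k2 = f(x_n + h/2, y_n + (h/2)·k1); k3 = f(x_n + h/2, y_n + (h/2)·k2); k4 = f(x_n + h, y_n + h·k3); y_{n+1} = y_n + (h/6)·(k1 + 2k2 + 2k3 + k4).
x=0.900000, y=-0.100000:
  k1 = f(0.900000, -0.100000) = -0.034200
  k2 = f(0.965000, -0.102223) = -0.037485
  k3 = f(0.965000, -0.102437) = -0.037563
  k4 = f(1.030000, -0.104883) = -0.041051
  y ← -0.100000 + (0.13/6)·(k1 + 2k2 + 2k3 + k4) = -0.104883
y(1.03) ≈ -0.1049

-0.1049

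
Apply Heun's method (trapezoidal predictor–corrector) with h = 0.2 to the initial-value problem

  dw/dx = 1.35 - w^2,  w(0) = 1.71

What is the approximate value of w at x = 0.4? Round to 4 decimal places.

Heun: k1 = f(x_n, w_n); k2 = f(x_n + h, w_n + h·k1); w_{n+1} = w_n + (h/2)·(k1 + k2).
x=0.000000, w=1.710000:
  k1 = f(0.000000, 1.710000) = -1.574100
  k2 = f(0.200000, 1.395180) = -0.596527
  w ← 1.710000 + (0.2/2)·(-1.574100 + (-0.596527)) = 1.492937
x=0.200000, w=1.492937:
  k1 = f(0.200000, 1.492937) = -0.878862
  k2 = f(0.400000, 1.317165) = -0.384923
  w ← 1.492937 + (0.2/2)·(-0.878862 + (-0.384923)) = 1.366559
w(0.4) ≈ 1.3666

1.3666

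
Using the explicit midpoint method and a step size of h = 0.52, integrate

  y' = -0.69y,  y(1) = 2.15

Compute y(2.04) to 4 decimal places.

Midpoint: k1 = f(x_n, y_n); k2 = f(x_n + h/2, y_n + (h/2)·k1); y_{n+1} = y_n + h·k2.
x=1.000000, y=2.150000:
  k1 = f(1.000000, 2.150000) = -1.483500
  k2 = f(1.260000, 1.764290) = -1.217360
  y ← 2.150000 + 0.52·(-1.217360) = 1.516973
x=1.520000, y=1.516973:
  k1 = f(1.520000, 1.516973) = -1.046711
  k2 = f(1.780000, 1.244828) = -0.858931
  y ← 1.516973 + 0.52·(-0.858931) = 1.070329
y(2.04) ≈ 1.0703

1.0703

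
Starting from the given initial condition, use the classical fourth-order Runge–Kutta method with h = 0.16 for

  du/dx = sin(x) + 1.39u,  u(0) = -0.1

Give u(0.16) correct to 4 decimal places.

-0.1111

RK4: k1 = f(x_n, u_n); k2 = f(x_n + h/2, u_n + (h/2)·k1); k3 = f(x_n + h/2, u_n + (h/2)·k2); k4 = f(x_n + h, u_n + h·k3); u_{n+1} = u_n + (h/6)·(k1 + 2k2 + 2k3 + k4).
x=0.000000, u=-0.100000:
  k1 = f(0.000000, -0.100000) = -0.139000
  k2 = f(0.080000, -0.111120) = -0.074542
  k3 = f(0.080000, -0.105963) = -0.067374
  k4 = f(0.160000, -0.110780) = 0.005334
  u ← -0.100000 + (0.16/6)·(k1 + 2k2 + 2k3 + k4) = -0.111133
u(0.16) ≈ -0.1111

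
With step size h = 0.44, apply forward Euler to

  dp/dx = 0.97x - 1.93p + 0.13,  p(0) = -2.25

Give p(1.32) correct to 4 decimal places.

0.4633

Euler: p_{n+1} = p_n + h·f(x_n, p_n).
x=0.000000, p=-2.250000: f=4.472500 → p ← -2.250000 + 0.44·4.472500 = -0.282100
x=0.440000, p=-0.282100: f=1.101253 → p ← -0.282100 + 0.44·1.101253 = 0.202451
x=0.880000, p=0.202451: f=0.592869 → p ← 0.202451 + 0.44·0.592869 = 0.463314
p(1.32) ≈ 0.4633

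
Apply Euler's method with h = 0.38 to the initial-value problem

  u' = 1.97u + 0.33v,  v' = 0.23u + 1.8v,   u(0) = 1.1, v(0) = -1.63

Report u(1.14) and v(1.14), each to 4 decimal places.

Euler on (u,v): u_{n+1} = u_n + h·u', v_{n+1} = v_n + h·v'.
0.000000: (1.100000, -1.630000); f=(1.629100, -2.681000) → (1.719058, -2.648780)
0.380000: (1.719058, -2.648780); f=(2.512447, -4.372421) → (2.673788, -4.310300)
0.760000: (2.673788, -4.310300); f=(3.844963, -7.143569) → (4.134874, -7.024856)
(u(1.14), v(1.14)) ≈ (4.1349, -7.0249)

4.1349, -7.0249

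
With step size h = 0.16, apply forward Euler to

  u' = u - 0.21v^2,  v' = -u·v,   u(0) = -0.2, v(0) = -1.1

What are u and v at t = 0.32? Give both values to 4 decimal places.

-0.3596, -1.1847

Euler on (u,v): u_{n+1} = u_n + h·u', v_{n+1} = v_n + h·v'.
0.000000: (-0.200000, -1.100000); f=(-0.454100, -0.220000) → (-0.272656, -1.135200)
0.160000: (-0.272656, -1.135200); f=(-0.543279, -0.309519) → (-0.359581, -1.184723)
(u(0.32), v(0.32)) ≈ (-0.3596, -1.1847)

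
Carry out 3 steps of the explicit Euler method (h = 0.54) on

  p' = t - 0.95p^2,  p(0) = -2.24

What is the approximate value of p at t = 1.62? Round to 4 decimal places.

-153.9919

Euler: p_{n+1} = p_n + h·f(t_n, p_n).
t=0.000000, p=-2.240000: f=-4.766720 → p ← -2.240000 + 0.54·(-4.766720) = -4.814029
t=0.540000, p=-4.814029: f=-21.476130 → p ← -4.814029 + 0.54·(-21.476130) = -16.411139
t=1.080000, p=-16.411139: f=-254.779203 → p ← -16.411139 + 0.54·(-254.779203) = -153.991908
p(1.62) ≈ -153.9919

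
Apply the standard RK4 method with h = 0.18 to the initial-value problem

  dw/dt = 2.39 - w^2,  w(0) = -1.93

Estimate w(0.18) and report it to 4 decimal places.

RK4: k1 = f(t_n, w_n); k2 = f(t_n + h/2, w_n + (h/2)·k1); k3 = f(t_n + h/2, w_n + (h/2)·k2); k4 = f(t_n + h, w_n + h·k3); w_{n+1} = w_n + (h/6)·(k1 + 2k2 + 2k3 + k4).
t=0.000000, w=-1.930000:
  k1 = f(0.000000, -1.930000) = -1.334900
  k2 = f(0.090000, -2.050141) = -1.813078
  k3 = f(0.090000, -2.093177) = -1.991390
  k4 = f(0.180000, -2.288450) = -2.847004
  w ← -1.930000 + (0.18/6)·(k1 + 2k2 + 2k3 + k4) = -2.283725
w(0.18) ≈ -2.2837

-2.2837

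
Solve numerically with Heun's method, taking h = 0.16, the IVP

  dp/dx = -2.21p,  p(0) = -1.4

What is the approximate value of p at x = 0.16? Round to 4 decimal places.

Heun: k1 = f(x_n, p_n); k2 = f(x_n + h, p_n + h·k1); p_{n+1} = p_n + (h/2)·(k1 + k2).
x=0.000000, p=-1.400000:
  k1 = f(0.000000, -1.400000) = 3.094000
  k2 = f(0.160000, -0.904960) = 1.999962
  p ← -1.400000 + (0.16/2)·(3.094000 + 1.999962) = -0.992483
p(0.16) ≈ -0.9925

-0.9925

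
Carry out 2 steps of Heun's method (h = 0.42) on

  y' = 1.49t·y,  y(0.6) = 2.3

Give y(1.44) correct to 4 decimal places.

7.6975

Heun: k1 = f(t_n, y_n); k2 = f(t_n + h, y_n + h·k1); y_{n+1} = y_n + (h/2)·(k1 + k2).
t=0.600000, y=2.300000:
  k1 = f(0.600000, 2.300000) = 2.056200
  k2 = f(1.020000, 3.163604) = 4.808045
  y ← 2.300000 + (0.42/2)·(2.056200 + 4.808045) = 3.741492
t=1.020000, y=3.741492:
  k1 = f(1.020000, 3.741492) = 5.686319
  k2 = f(1.440000, 6.129745) = 13.151982
  y ← 3.741492 + (0.42/2)·(5.686319 + 13.151982) = 7.697535
y(1.44) ≈ 7.6975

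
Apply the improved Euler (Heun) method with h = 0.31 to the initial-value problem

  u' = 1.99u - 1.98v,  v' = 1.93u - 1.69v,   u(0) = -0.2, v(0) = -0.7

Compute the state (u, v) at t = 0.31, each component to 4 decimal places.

Heun on (u,v): k1 = f(t_n, state_n); k2 = f(t_n + h, state_n + h·k1); state_{n+1} = state_n + (h/2)·(k1 + k2).
0.000000: (-0.200000, -0.700000)
  k1 = (0.988000, 0.797000)
  predictor → (0.106280, -0.452930)
  k2 = (1.108299, 0.970572)
  → (0.124926, -0.426026)
(u(0.31), v(0.31)) ≈ (0.1249, -0.4260)

0.1249, -0.4260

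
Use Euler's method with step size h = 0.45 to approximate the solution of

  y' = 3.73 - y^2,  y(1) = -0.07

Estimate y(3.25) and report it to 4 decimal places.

1.8482

Euler: y_{n+1} = y_n + h·f(t_n, y_n).
t=1.000000, y=-0.070000: f=3.725100 → y ← -0.070000 + 0.45·3.725100 = 1.606295
t=1.450000, y=1.606295: f=1.149816 → y ← 1.606295 + 0.45·1.149816 = 2.123712
t=1.900000, y=2.123712: f=-0.780154 → y ← 2.123712 + 0.45·(-0.780154) = 1.772643
t=2.350000, y=1.772643: f=0.587737 → y ← 1.772643 + 0.45·0.587737 = 2.037125
t=2.800000, y=2.037125: f=-0.419877 → y ← 2.037125 + 0.45·(-0.419877) = 1.848180
y(3.25) ≈ 1.8482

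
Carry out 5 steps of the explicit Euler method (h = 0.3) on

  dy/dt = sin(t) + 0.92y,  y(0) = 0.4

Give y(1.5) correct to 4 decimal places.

Euler: y_{n+1} = y_n + h·f(t_n, y_n).
t=0.000000, y=0.400000: f=0.368000 → y ← 0.400000 + 0.3·0.368000 = 0.510400
t=0.300000, y=0.510400: f=0.765088 → y ← 0.510400 + 0.3·0.765088 = 0.739926
t=0.600000, y=0.739926: f=1.245375 → y ← 0.739926 + 0.3·1.245375 = 1.113539
t=0.900000, y=1.113539: f=1.807783 → y ← 1.113539 + 0.3·1.807783 = 1.655874
t=1.200000, y=1.655874: f=2.455443 → y ← 1.655874 + 0.3·2.455443 = 2.392507
y(1.5) ≈ 2.3925

2.3925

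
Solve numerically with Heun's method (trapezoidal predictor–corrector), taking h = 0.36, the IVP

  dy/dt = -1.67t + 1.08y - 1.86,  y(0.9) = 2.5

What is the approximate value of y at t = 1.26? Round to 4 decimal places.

2.1067

Heun: k1 = f(t_n, y_n); k2 = f(t_n + h, y_n + h·k1); y_{n+1} = y_n + (h/2)·(k1 + k2).
t=0.900000, y=2.500000:
  k1 = f(0.900000, 2.500000) = -0.663000
  k2 = f(1.260000, 2.261320) = -1.521974
  y ← 2.500000 + (0.36/2)·(-0.663000 + (-1.521974)) = 2.106705
y(1.26) ≈ 2.1067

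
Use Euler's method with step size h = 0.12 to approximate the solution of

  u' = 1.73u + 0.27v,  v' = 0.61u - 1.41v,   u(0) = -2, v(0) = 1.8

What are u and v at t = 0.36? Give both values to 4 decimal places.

Euler on (u,v): u_{n+1} = u_n + h·u', v_{n+1} = v_n + h·v'.
0.000000: (-2.000000, 1.800000); f=(-2.974000, -3.758000) → (-2.356880, 1.349040)
0.120000: (-2.356880, 1.349040); f=(-3.713162, -3.339843) → (-2.802459, 0.948259)
0.240000: (-2.802459, 0.948259); f=(-4.592225, -3.046545) → (-3.353526, 0.582673)
(u(0.36), v(0.36)) ≈ (-3.3535, 0.5827)

-3.3535, 0.5827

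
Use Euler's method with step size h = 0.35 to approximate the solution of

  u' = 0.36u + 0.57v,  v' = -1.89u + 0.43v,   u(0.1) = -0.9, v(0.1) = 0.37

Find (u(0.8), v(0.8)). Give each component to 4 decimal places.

-0.8543, 1.7962

Euler on (u,v): u_{n+1} = u_n + h·u', v_{n+1} = v_n + h·v'.
0.100000: (-0.900000, 0.370000); f=(-0.113100, 1.860100) → (-0.939585, 1.021035)
0.450000: (-0.939585, 1.021035); f=(0.243739, 2.214861) → (-0.854276, 1.796236)
(u(0.8), v(0.8)) ≈ (-0.8543, 1.7962)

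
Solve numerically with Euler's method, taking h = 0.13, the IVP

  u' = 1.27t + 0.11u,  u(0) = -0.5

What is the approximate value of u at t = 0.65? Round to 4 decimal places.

-0.3191

Euler: u_{n+1} = u_n + h·f(t_n, u_n).
t=0.000000, u=-0.500000: f=-0.055000 → u ← -0.500000 + 0.13·(-0.055000) = -0.507150
t=0.130000, u=-0.507150: f=0.109314 → u ← -0.507150 + 0.13·0.109314 = -0.492939
t=0.260000, u=-0.492939: f=0.275977 → u ← -0.492939 + 0.13·0.275977 = -0.457062
t=0.390000, u=-0.457062: f=0.445023 → u ← -0.457062 + 0.13·0.445023 = -0.399209
t=0.520000, u=-0.399209: f=0.616487 → u ← -0.399209 + 0.13·0.616487 = -0.319066
u(0.65) ≈ -0.3191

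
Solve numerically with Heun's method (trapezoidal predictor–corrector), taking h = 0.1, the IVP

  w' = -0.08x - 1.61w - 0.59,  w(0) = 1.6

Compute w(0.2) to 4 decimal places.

1.0594

Heun: k1 = f(x_n, w_n); k2 = f(x_n + h, w_n + h·k1); w_{n+1} = w_n + (h/2)·(k1 + k2).
x=0.000000, w=1.600000:
  k1 = f(0.000000, 1.600000) = -3.166000
  k2 = f(0.100000, 1.283400) = -2.664274
  w ← 1.600000 + (0.1/2)·(-3.166000 + (-2.664274)) = 1.308486
x=0.100000, w=1.308486:
  k1 = f(0.100000, 1.308486) = -2.704663
  k2 = f(0.200000, 1.038020) = -2.277212
  w ← 1.308486 + (0.1/2)·(-2.704663 + (-2.277212)) = 1.059393
w(0.2) ≈ 1.0594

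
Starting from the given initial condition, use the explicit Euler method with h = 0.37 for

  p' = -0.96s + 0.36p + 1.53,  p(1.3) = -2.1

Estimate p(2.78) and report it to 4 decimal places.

Euler: p_{n+1} = p_n + h·f(s_n, p_n).
s=1.300000, p=-2.100000: f=-0.474000 → p ← -2.100000 + 0.37·(-0.474000) = -2.275380
s=1.670000, p=-2.275380: f=-0.892337 → p ← -2.275380 + 0.37·(-0.892337) = -2.605545
s=2.040000, p=-2.605545: f=-1.366396 → p ← -2.605545 + 0.37·(-1.366396) = -3.111111
s=2.410000, p=-3.111111: f=-1.903600 → p ← -3.111111 + 0.37·(-1.903600) = -3.815443
p(2.78) ≈ -3.8154

-3.8154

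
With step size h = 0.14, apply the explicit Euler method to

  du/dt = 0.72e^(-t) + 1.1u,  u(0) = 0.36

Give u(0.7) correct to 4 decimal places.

Euler: u_{n+1} = u_n + h·f(t_n, u_n).
t=0.000000, u=0.360000: f=1.116000 → u ← 0.360000 + 0.14·1.116000 = 0.516240
t=0.140000, u=0.516240: f=1.193802 → u ← 0.516240 + 0.14·1.193802 = 0.683372
t=0.280000, u=0.683372: f=1.295874 → u ← 0.683372 + 0.14·1.295874 = 0.864795
t=0.420000, u=0.864795: f=1.424348 → u ← 0.864795 + 0.14·1.424348 = 1.064203
t=0.560000, u=1.064203: f=1.581894 → u ← 1.064203 + 0.14·1.581894 = 1.285668
u(0.7) ≈ 1.2857

1.2857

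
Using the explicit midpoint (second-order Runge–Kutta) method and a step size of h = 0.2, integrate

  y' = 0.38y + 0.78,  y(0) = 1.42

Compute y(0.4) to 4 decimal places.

Midpoint: k1 = f(x_n, y_n); k2 = f(x_n + h/2, y_n + (h/2)·k1); y_{n+1} = y_n + h·k2.
x=0.000000, y=1.420000:
  k1 = f(0.000000, 1.420000) = 1.319600
  k2 = f(0.100000, 1.551960) = 1.369745
  y ← 1.420000 + 0.2·1.369745 = 1.693949
x=0.200000, y=1.693949:
  k1 = f(0.200000, 1.693949) = 1.423701
  k2 = f(0.300000, 1.836319) = 1.477801
  y ← 1.693949 + 0.2·1.477801 = 1.989509
y(0.4) ≈ 1.9895

1.9895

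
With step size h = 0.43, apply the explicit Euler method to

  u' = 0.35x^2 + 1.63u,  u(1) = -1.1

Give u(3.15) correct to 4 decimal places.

-8.9235

Euler: u_{n+1} = u_n + h·f(x_n, u_n).
x=1.000000, u=-1.100000: f=-1.443000 → u ← -1.100000 + 0.43·(-1.443000) = -1.720490
x=1.430000, u=-1.720490: f=-2.088684 → u ← -1.720490 + 0.43·(-2.088684) = -2.618624
x=1.860000, u=-2.618624: f=-3.057497 → u ← -2.618624 + 0.43·(-3.057497) = -3.933348
x=2.290000, u=-3.933348: f=-4.575922 → u ← -3.933348 + 0.43·(-4.575922) = -5.900994
x=2.720000, u=-5.900994: f=-7.029180 → u ← -5.900994 + 0.43·(-7.029180) = -8.923542
u(3.15) ≈ -8.9235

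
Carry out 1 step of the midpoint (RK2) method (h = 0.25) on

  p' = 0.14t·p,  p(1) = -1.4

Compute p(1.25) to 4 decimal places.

-1.4561

Midpoint: k1 = f(t_n, p_n); k2 = f(t_n + h/2, p_n + (h/2)·k1); p_{n+1} = p_n + h·k2.
t=1.000000, p=-1.400000:
  k1 = f(1.000000, -1.400000) = -0.196000
  k2 = f(1.125000, -1.424500) = -0.224359
  p ← -1.400000 + 0.25·(-0.224359) = -1.456090
p(1.25) ≈ -1.4561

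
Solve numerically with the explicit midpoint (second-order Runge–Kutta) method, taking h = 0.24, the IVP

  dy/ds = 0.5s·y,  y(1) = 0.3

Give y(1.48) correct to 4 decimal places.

Midpoint: k1 = f(s_n, y_n); k2 = f(s_n + h/2, y_n + (h/2)·k1); y_{n+1} = y_n + h·k2.
s=1.000000, y=0.300000:
  k1 = f(1.000000, 0.300000) = 0.150000
  k2 = f(1.120000, 0.318000) = 0.178080
  y ← 0.300000 + 0.24·0.178080 = 0.342739
s=1.240000, y=0.342739:
  k1 = f(1.240000, 0.342739) = 0.212498
  k2 = f(1.360000, 0.368239) = 0.250403
  y ← 0.342739 + 0.24·0.250403 = 0.402836
y(1.48) ≈ 0.4028

0.4028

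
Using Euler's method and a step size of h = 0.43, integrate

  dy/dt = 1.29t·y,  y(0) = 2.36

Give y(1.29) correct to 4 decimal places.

4.3173

Euler: y_{n+1} = y_n + h·f(t_n, y_n).
t=0.000000, y=2.360000: f=0.000000 → y ← 2.360000 + 0.43·0.000000 = 2.360000
t=0.430000, y=2.360000: f=1.309092 → y ← 2.360000 + 0.43·1.309092 = 2.922910
t=0.860000, y=2.922910: f=3.242676 → y ← 2.922910 + 0.43·3.242676 = 4.317260
y(1.29) ≈ 4.3173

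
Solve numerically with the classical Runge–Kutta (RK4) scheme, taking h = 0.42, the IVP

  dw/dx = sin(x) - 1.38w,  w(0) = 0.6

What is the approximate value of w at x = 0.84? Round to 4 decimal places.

RK4: k1 = f(x_n, w_n); k2 = f(x_n + h/2, w_n + (h/2)·k1); k3 = f(x_n + h/2, w_n + (h/2)·k2); k4 = f(x_n + h, w_n + h·k3); w_{n+1} = w_n + (h/6)·(k1 + 2k2 + 2k3 + k4).
x=0.000000, w=0.600000:
  k1 = f(0.000000, 0.600000) = -0.828000
  k2 = f(0.210000, 0.426120) = -0.379586
  k3 = f(0.210000, 0.520287) = -0.509536
  k4 = f(0.420000, 0.385995) = -0.124912
  w ← 0.600000 + (0.42/6)·(k1 + 2k2 + 2k3 + k4) = 0.408819
x=0.420000, w=0.408819:
  k1 = f(0.420000, 0.408819) = -0.156410
  k2 = f(0.630000, 0.375973) = 0.070302
  k3 = f(0.630000, 0.423582) = 0.004601
  k4 = f(0.840000, 0.410751) = 0.177806
  w ← 0.408819 + (0.42/6)·(k1 + 2k2 + 2k3 + k4) = 0.420803
w(0.84) ≈ 0.4208

0.4208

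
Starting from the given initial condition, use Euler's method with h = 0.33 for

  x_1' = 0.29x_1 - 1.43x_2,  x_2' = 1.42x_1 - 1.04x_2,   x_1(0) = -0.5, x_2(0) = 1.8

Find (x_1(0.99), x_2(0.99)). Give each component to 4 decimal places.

Euler on (x_1,x_2): x_1_{n+1} = x_1_n + h·x_1', x_2_{n+1} = x_2_n + h·x_2'.
0.000000: (-0.500000, 1.800000); f=(-2.719000, -2.582000) → (-1.397270, 0.947940)
0.330000: (-1.397270, 0.947940); f=(-1.760763, -2.969981) → (-1.978322, -0.032154)
0.660000: (-1.978322, -0.032154); f=(-0.527733, -2.775777) → (-2.152474, -0.948160)
(x_1(0.99), x_2(0.99)) ≈ (-2.1525, -0.9482)

-2.1525, -0.9482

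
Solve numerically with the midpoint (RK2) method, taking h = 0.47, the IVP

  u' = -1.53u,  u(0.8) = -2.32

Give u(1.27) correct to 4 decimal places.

Midpoint: k1 = f(t_n, u_n); k2 = f(t_n + h/2, u_n + (h/2)·k1); u_{n+1} = u_n + h·k2.
t=0.800000, u=-2.320000:
  k1 = f(0.800000, -2.320000) = 3.549600
  k2 = f(1.035000, -1.485844) = 2.273341
  u ← -2.320000 + 0.47·2.273341 = -1.251530
u(1.27) ≈ -1.2515

-1.2515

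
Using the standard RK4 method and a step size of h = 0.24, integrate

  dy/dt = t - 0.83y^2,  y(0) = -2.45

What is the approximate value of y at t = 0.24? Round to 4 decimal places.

RK4: k1 = f(t_n, y_n); k2 = f(t_n + h/2, y_n + (h/2)·k1); k3 = f(t_n + h/2, y_n + (h/2)·k2); k4 = f(t_n + h, y_n + h·k3); y_{n+1} = y_n + (h/6)·(k1 + 2k2 + 2k3 + k4).
t=0.000000, y=-2.450000:
  k1 = f(0.000000, -2.450000) = -4.982075
  k2 = f(0.120000, -3.047849) = -7.590188
  k3 = f(0.120000, -3.360823) = -9.254957
  k4 = f(0.240000, -4.671190) = -17.870610
  y ← -2.450000 + (0.24/6)·(k1 + 2k2 + 2k3 + k4) = -4.711719
y(0.24) ≈ -4.7117

-4.7117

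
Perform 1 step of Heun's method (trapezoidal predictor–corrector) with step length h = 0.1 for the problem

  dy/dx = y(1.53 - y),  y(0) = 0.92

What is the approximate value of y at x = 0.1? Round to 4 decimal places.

Heun: k1 = f(x_n, y_n); k2 = f(x_n + h, y_n + h·k1); y_{n+1} = y_n + (h/2)·(k1 + k2).
x=0.000000, y=0.920000:
  k1 = f(0.000000, 0.920000) = 0.561200
  k2 = f(0.100000, 0.976120) = 0.540653
  y ← 0.920000 + (0.1/2)·(0.561200 + 0.540653) = 0.975093
y(0.1) ≈ 0.9751

0.9751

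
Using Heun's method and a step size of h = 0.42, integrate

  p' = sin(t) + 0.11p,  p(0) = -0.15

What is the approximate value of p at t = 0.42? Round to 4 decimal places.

Heun: k1 = f(t_n, p_n); k2 = f(t_n + h, p_n + h·k1); p_{n+1} = p_n + (h/2)·(k1 + k2).
t=0.000000, p=-0.150000:
  k1 = f(0.000000, -0.150000) = -0.016500
  k2 = f(0.420000, -0.156930) = 0.390498
  p ← -0.150000 + (0.42/2)·(-0.016500 + 0.390498) = -0.071460
p(0.42) ≈ -0.0715

-0.0715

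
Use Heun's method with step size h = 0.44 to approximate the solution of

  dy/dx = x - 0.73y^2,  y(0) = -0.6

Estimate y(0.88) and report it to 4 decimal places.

Heun: k1 = f(x_n, y_n); k2 = f(x_n + h, y_n + h·k1); y_{n+1} = y_n + (h/2)·(k1 + k2).
x=0.000000, y=-0.600000:
  k1 = f(0.000000, -0.600000) = -0.262800
  k2 = f(0.440000, -0.715632) = 0.066146
  y ← -0.600000 + (0.44/2)·(-0.262800 + 0.066146) = -0.643264
x=0.440000, y=-0.643264:
  k1 = f(0.440000, -0.643264) = 0.137934
  k2 = f(0.880000, -0.582573) = 0.632245
  y ← -0.643264 + (0.44/2)·(0.137934 + 0.632245) = -0.473825
y(0.88) ≈ -0.4738

-0.4738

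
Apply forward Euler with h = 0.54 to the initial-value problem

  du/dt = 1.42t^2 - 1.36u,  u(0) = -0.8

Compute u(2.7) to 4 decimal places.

4.1783

Euler: u_{n+1} = u_n + h·f(t_n, u_n).
t=0.000000, u=-0.800000: f=1.088000 → u ← -0.800000 + 0.54·1.088000 = -0.212480
t=0.540000, u=-0.212480: f=0.703045 → u ← -0.212480 + 0.54·0.703045 = 0.167164
t=1.080000, u=0.167164: f=1.428945 → u ← 0.167164 + 0.54·1.428945 = 0.938794
t=1.620000, u=0.938794: f=2.449888 → u ← 0.938794 + 0.54·2.449888 = 2.261734
t=2.160000, u=2.261734: f=3.549194 → u ← 2.261734 + 0.54·3.549194 = 4.178299
u(2.7) ≈ 4.1783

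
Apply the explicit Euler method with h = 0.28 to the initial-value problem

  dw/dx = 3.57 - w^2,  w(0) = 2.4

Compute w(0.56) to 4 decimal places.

1.8925

Euler: w_{n+1} = w_n + h·f(x_n, w_n).
x=0.000000, w=2.400000: f=-2.190000 → w ← 2.400000 + 0.28·(-2.190000) = 1.786800
x=0.280000, w=1.786800: f=0.377346 → w ← 1.786800 + 0.28·0.377346 = 1.892457
w(0.56) ≈ 1.8925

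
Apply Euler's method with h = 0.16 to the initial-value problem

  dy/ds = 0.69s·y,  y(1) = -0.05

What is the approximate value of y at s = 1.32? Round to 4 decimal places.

Euler: y_{n+1} = y_n + h·f(s_n, y_n).
s=1.000000, y=-0.050000: f=-0.034500 → y ← -0.050000 + 0.16·(-0.034500) = -0.055520
s=1.160000, y=-0.055520: f=-0.044438 → y ← -0.055520 + 0.16·(-0.044438) = -0.062630
y(1.32) ≈ -0.0626

-0.0626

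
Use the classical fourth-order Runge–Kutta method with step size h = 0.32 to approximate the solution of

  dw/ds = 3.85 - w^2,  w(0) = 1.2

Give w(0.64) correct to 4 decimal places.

1.8800

RK4: k1 = f(s_n, w_n); k2 = f(s_n + h/2, w_n + (h/2)·k1); k3 = f(s_n + h/2, w_n + (h/2)·k2); k4 = f(s_n + h, w_n + h·k3); w_{n+1} = w_n + (h/6)·(k1 + 2k2 + 2k3 + k4).
s=0.000000, w=1.200000:
  k1 = f(0.000000, 1.200000) = 2.410000
  k2 = f(0.160000, 1.585600) = 1.335873
  k3 = f(0.160000, 1.413740) = 1.851340
  k4 = f(0.320000, 1.792429) = 0.637199
  w ← 1.200000 + (0.32/6)·(k1 + 2k2 + 2k3 + k4) = 1.702487
s=0.320000, w=1.702487:
  k1 = f(0.320000, 1.702487) = 0.951539
  k2 = f(0.480000, 1.854733) = 0.409966
  k3 = f(0.480000, 1.768081) = 0.723889
  k4 = f(0.640000, 1.934131) = 0.109137
  w ← 1.702487 + (0.32/6)·(k1 + 2k2 + 2k3 + k4) = 1.880001
w(0.64) ≈ 1.8800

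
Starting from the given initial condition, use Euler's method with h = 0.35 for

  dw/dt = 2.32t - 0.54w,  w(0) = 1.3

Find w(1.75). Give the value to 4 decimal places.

2.8098

Euler: w_{n+1} = w_n + h·f(t_n, w_n).
t=0.000000, w=1.300000: f=-0.702000 → w ← 1.300000 + 0.35·(-0.702000) = 1.054300
t=0.350000, w=1.054300: f=0.242678 → w ← 1.054300 + 0.35·0.242678 = 1.139237
t=0.700000, w=1.139237: f=1.008812 → w ← 1.139237 + 0.35·1.008812 = 1.492321
t=1.050000, w=1.492321: f=1.630146 → w ← 1.492321 + 0.35·1.630146 = 2.062873
t=1.400000, w=2.062873: f=2.134049 → w ← 2.062873 + 0.35·2.134049 = 2.809790
w(1.75) ≈ 2.8098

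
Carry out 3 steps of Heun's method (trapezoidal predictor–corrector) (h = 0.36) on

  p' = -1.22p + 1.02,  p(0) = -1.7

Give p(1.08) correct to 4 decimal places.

0.1160

Heun: k1 = f(x_n, p_n); k2 = f(x_n + h, p_n + h·k1); p_{n+1} = p_n + (h/2)·(k1 + k2).
x=0.000000, p=-1.700000:
  k1 = f(0.000000, -1.700000) = 3.094000
  k2 = f(0.360000, -0.586160) = 1.735115
  p ← -1.700000 + (0.36/2)·(3.094000 + 1.735115) = -0.830759
x=0.360000, p=-0.830759:
  k1 = f(0.360000, -0.830759) = 2.033526
  k2 = f(0.720000, -0.098690) = 1.140402
  p ← -0.830759 + (0.36/2)·(2.033526 + 1.140402) = -0.259452
x=0.720000, p=-0.259452:
  k1 = f(0.720000, -0.259452) = 1.336532
  k2 = f(1.080000, 0.221699) = 0.749527
  p ← -0.259452 + (0.36/2)·(1.336532 + 0.749527) = 0.116038
p(1.08) ≈ 0.1160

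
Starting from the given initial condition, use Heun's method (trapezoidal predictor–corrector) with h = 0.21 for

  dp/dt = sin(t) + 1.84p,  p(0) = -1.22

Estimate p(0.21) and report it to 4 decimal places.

Heun: k1 = f(t_n, p_n); k2 = f(t_n + h, p_n + h·k1); p_{n+1} = p_n + (h/2)·(k1 + k2).
t=0.000000, p=-1.220000:
  k1 = f(0.000000, -1.220000) = -2.244800
  k2 = f(0.210000, -1.691408) = -2.903731
  p ← -1.220000 + (0.21/2)·(-2.244800 + (-2.903731)) = -1.760596
p(0.21) ≈ -1.7606

-1.7606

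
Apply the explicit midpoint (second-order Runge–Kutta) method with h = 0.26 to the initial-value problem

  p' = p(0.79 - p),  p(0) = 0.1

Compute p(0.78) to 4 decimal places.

Midpoint: k1 = f(x_n, p_n); k2 = f(x_n + h/2, p_n + (h/2)·k1); p_{n+1} = p_n + h·k2.
x=0.000000, p=0.100000:
  k1 = f(0.000000, 0.100000) = 0.069000
  k2 = f(0.130000, 0.108970) = 0.074212
  p ← 0.100000 + 0.26·0.074212 = 0.119295
x=0.260000, p=0.119295:
  k1 = f(0.260000, 0.119295) = 0.080012
  k2 = f(0.390000, 0.129697) = 0.085639
  p ← 0.119295 + 0.26·0.085639 = 0.141561
x=0.520000, p=0.141561:
  k1 = f(0.520000, 0.141561) = 0.091794
  k2 = f(0.650000, 0.153494) = 0.097700
  p ← 0.141561 + 0.26·0.097700 = 0.166963
p(0.78) ≈ 0.1670

0.1670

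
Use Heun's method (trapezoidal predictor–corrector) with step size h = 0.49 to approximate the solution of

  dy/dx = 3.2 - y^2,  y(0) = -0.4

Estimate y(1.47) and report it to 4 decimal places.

1.3686

Heun: k1 = f(x_n, y_n); k2 = f(x_n + h, y_n + h·k1); y_{n+1} = y_n + (h/2)·(k1 + k2).
x=0.000000, y=-0.400000:
  k1 = f(0.000000, -0.400000) = 3.040000
  k2 = f(0.490000, 1.089600) = 2.012772
  y ← -0.400000 + (0.49/2)·(3.040000 + 2.012772) = 0.837929
x=0.490000, y=0.837929:
  k1 = f(0.490000, 0.837929) = 2.497875
  k2 = f(0.980000, 2.061888) = -1.051381
  y ← 0.837929 + (0.49/2)·(2.497875 + (-1.051381)) = 1.192320
x=0.980000, y=1.192320:
  k1 = f(0.980000, 1.192320) = 1.778373
  k2 = f(1.470000, 2.063723) = -1.058952
  y ← 1.192320 + (0.49/2)·(1.778373 + (-1.058952)) = 1.368578
y(1.47) ≈ 1.3686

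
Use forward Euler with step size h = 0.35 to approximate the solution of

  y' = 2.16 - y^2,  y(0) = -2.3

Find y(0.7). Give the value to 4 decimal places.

-6.6748

Euler: y_{n+1} = y_n + h·f(x_n, y_n).
x=0.000000, y=-2.300000: f=-3.130000 → y ← -2.300000 + 0.35·(-3.130000) = -3.395500
x=0.350000, y=-3.395500: f=-9.369420 → y ← -3.395500 + 0.35·(-9.369420) = -6.674797
y(0.7) ≈ -6.6748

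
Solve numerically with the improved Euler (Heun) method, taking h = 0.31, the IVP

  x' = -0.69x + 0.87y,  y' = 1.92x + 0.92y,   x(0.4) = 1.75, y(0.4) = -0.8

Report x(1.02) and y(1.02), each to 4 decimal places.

Heun on (x,y): k1 = f(t_n, state_n); k2 = f(t_n + h, state_n + h·k1); state_{n+1} = state_n + (h/2)·(k1 + k2).
0.400000: (1.750000, -0.800000)
  k1 = (-1.903500, 2.624000)
  predictor → (1.159915, 0.013440)
  k2 = (-0.788649, 2.239402)
  → (1.332717, -0.046173)
0.710000: (1.332717, -0.046173)
  k1 = (-0.959745, 2.516338)
  predictor → (1.035196, 0.733892)
  k2 = (-0.075799, 2.662757)
  → (1.172208, 0.756587)
(x(1.02), y(1.02)) ≈ (1.1722, 0.7566)

1.1722, 0.7566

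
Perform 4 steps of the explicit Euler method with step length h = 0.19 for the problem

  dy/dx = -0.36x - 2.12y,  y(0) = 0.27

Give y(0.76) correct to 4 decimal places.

-0.0248

Euler: y_{n+1} = y_n + h·f(x_n, y_n).
x=0.000000, y=0.270000: f=-0.572400 → y ← 0.270000 + 0.19·(-0.572400) = 0.161244
x=0.190000, y=0.161244: f=-0.410237 → y ← 0.161244 + 0.19·(-0.410237) = 0.083299
x=0.380000, y=0.083299: f=-0.313394 → y ← 0.083299 + 0.19·(-0.313394) = 0.023754
x=0.570000, y=0.023754: f=-0.255559 → y ← 0.023754 + 0.19·(-0.255559) = -0.024802
y(0.76) ≈ -0.0248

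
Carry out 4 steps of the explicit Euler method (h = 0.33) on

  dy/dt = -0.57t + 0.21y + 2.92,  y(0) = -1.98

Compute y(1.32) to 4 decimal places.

Euler: y_{n+1} = y_n + h·f(t_n, y_n).
t=0.000000, y=-1.980000: f=2.504200 → y ← -1.980000 + 0.33·2.504200 = -1.153614
t=0.330000, y=-1.153614: f=2.489641 → y ← -1.153614 + 0.33·2.489641 = -0.332032
t=0.660000, y=-0.332032: f=2.474073 → y ← -0.332032 + 0.33·2.474073 = 0.484412
t=0.990000, y=0.484412: f=2.457426 → y ← 0.484412 + 0.33·2.457426 = 1.295362
y(1.32) ≈ 1.2954

1.2954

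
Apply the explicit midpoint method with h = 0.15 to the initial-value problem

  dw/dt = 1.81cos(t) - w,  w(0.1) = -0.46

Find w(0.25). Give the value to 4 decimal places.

-0.1491

Midpoint: k1 = f(t_n, w_n); k2 = f(t_n + h/2, w_n + (h/2)·k1); w_{n+1} = w_n + h·k2.
t=0.100000, w=-0.460000:
  k1 = f(0.100000, -0.460000) = 2.260958
  k2 = f(0.175000, -0.290428) = 2.072783
  w ← -0.460000 + 0.15·2.072783 = -0.149083
w(0.25) ≈ -0.1491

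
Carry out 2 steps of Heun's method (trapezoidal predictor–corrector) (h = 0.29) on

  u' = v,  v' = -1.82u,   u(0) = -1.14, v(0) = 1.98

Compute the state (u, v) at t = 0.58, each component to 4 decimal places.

Heun on (u,v): k1 = f(t_n, state_n); k2 = f(t_n + h, state_n + h·k1); state_{n+1} = state_n + (h/2)·(k1 + k2).
0.000000: (-1.140000, 1.980000)
  k1 = (1.980000, 2.074800)
  predictor → (-0.565800, 2.581692)
  k2 = (2.581692, 1.029756)
  → (-0.478555, 2.430161)
0.290000: (-0.478555, 2.430161)
  k1 = (2.430161, 0.870969)
  predictor → (0.226192, 2.682742)
  k2 = (2.682742, -0.411669)
  → (0.262816, 2.496759)
(u(0.58), v(0.58)) ≈ (0.2628, 2.4968)

0.2628, 2.4968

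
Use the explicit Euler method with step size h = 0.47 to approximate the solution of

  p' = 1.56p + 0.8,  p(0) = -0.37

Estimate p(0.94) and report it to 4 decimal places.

-0.0838

Euler: p_{n+1} = p_n + h·f(x_n, p_n).
x=0.000000, p=-0.370000: f=0.222800 → p ← -0.370000 + 0.47·0.222800 = -0.265284
x=0.470000, p=-0.265284: f=0.386157 → p ← -0.265284 + 0.47·0.386157 = -0.083790
p(0.94) ≈ -0.0838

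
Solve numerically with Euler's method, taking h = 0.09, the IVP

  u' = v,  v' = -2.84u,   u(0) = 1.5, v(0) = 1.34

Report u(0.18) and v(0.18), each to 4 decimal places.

Euler on (u,v): u_{n+1} = u_n + h·u', v_{n+1} = v_n + h·v'.
0.000000: (1.500000, 1.340000); f=(1.340000, -4.260000) → (1.620600, 0.956600)
0.090000: (1.620600, 0.956600); f=(0.956600, -4.602504) → (1.706694, 0.542375)
(u(0.18), v(0.18)) ≈ (1.7067, 0.5424)

1.7067, 0.5424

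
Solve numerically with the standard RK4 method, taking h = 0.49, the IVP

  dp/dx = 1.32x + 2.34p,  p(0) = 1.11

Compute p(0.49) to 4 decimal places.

RK4: k1 = f(x_n, p_n); k2 = f(x_n + h/2, p_n + (h/2)·k1); k3 = f(x_n + h/2, p_n + (h/2)·k2); k4 = f(x_n + h, p_n + h·k3); p_{n+1} = p_n + (h/6)·(k1 + 2k2 + 2k3 + k4).
x=0.000000, p=1.110000:
  k1 = f(0.000000, 1.110000) = 2.597400
  k2 = f(0.245000, 1.746363) = 4.409889
  k3 = f(0.245000, 2.190423) = 5.448990
  k4 = f(0.490000, 3.780005) = 9.492011
  p ← 1.110000 + (0.49/6)·(k1 + 2k2 + 2k3 + k4) = 3.707586
p(0.49) ≈ 3.7076

3.7076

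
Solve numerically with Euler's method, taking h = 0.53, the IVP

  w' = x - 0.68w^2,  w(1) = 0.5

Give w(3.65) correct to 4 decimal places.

2.2078

Euler: w_{n+1} = w_n + h·f(x_n, w_n).
x=1.000000, w=0.500000: f=0.830000 → w ← 0.500000 + 0.53·0.830000 = 0.939900
x=1.530000, w=0.939900: f=0.929280 → w ← 0.939900 + 0.53·0.929280 = 1.432418
x=2.060000, w=1.432418: f=0.664761 → w ← 1.432418 + 0.53·0.664761 = 1.784742
x=2.590000, w=1.784742: f=0.423994 → w ← 1.784742 + 0.53·0.423994 = 2.009459
x=3.120000, w=2.009459: f=0.374212 → w ← 2.009459 + 0.53·0.374212 = 2.207791
w(3.65) ≈ 2.2078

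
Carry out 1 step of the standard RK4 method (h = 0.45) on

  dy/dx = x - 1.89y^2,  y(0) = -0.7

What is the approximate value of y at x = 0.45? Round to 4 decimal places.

-1.4837

RK4: k1 = f(x_n, y_n); k2 = f(x_n + h/2, y_n + (h/2)·k1); k3 = f(x_n + h/2, y_n + (h/2)·k2); k4 = f(x_n + h, y_n + h·k3); y_{n+1} = y_n + (h/6)·(k1 + 2k2 + 2k3 + k4).
x=0.000000, y=-0.700000:
  k1 = f(0.000000, -0.700000) = -0.926100
  k2 = f(0.225000, -0.908372) = -1.334516
  k3 = f(0.225000, -1.000266) = -1.666006
  k4 = f(0.450000, -1.449703) = -3.522095
  y ← -0.700000 + (0.45/6)·(k1 + 2k2 + 2k3 + k4) = -1.483693
y(0.45) ≈ -1.4837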